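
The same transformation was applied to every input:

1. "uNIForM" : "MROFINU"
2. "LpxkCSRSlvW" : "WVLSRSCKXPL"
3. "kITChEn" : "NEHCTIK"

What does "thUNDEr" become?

The pattern: reverse the string, then convert every letter to uppercase.
Working it through for "thUNDEr": intermediate "rEDNUht", final "REDNUHT".

REDNUHT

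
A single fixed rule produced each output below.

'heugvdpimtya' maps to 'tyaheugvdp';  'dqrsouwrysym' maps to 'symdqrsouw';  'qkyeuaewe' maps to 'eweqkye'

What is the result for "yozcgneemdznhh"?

Each output is the input with this applied: move the last 3 characters to the front (rotate right by 3), then delete the last 2 characters.
Starting from "yozcgneemdznhh": after the first operation, "nhhyozcgneemdz"; after the second, "nhhyozcgneem".

nhhyozcgneem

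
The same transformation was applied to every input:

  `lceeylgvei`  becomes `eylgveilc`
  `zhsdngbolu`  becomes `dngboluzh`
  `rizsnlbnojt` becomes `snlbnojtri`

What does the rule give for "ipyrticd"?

Looking at the pairs, the operation is to move the first 3 characters to the end (rotate left by 3), then delete the last character.
On "ipyrticd": the first step gives "rticdipy", and the second then gives "rticdip".

rticdip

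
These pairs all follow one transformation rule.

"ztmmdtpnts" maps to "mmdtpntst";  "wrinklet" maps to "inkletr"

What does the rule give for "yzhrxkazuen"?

Looking at the pairs, the operation is to delete the first character, then move the first character to the end.
Working it through for "yzhrxkazuen": intermediate "zhrxkazuen", final "hrxkazuenz".

hrxkazuenz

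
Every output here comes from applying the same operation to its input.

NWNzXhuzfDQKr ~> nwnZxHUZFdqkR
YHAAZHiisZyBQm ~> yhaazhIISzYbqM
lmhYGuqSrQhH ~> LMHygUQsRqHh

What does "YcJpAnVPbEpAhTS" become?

yCjPaNvpBePaHts

The pattern: flip the case of every letter.
Doing the same to "YcJpAnVPbEpAhTS": "yCjPaNvpBePaHts".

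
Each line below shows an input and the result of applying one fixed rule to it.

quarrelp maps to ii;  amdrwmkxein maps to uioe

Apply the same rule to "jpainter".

aei

Rule — shift every letter 9 places backward in the alphabet (wrapping around), then keep only the vowels.
Starting from "jpainter": after the first operation, "agrzekvi"; after the second, "aei".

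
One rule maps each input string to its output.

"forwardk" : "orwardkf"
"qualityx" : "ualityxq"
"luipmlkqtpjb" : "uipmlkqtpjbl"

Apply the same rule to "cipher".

ipherc

What's happening: move the first character to the end.
"cipher" → "ipherc".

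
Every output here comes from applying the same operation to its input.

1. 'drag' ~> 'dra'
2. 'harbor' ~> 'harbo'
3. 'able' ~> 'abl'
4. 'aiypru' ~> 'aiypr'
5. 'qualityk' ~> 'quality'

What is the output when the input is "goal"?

Each output is the input with this applied: delete the last character.
So "goal" becomes "goa".

goa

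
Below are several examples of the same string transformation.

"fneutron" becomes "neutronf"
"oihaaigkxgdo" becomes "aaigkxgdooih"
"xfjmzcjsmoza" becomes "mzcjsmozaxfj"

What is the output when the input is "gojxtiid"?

ojxtiidg

The pattern: move the last 3 characters to the front (rotate right by 3), then swap the front and back halves of the string.
Starting from "gojxtiid": after the first operation, "iidgojxt"; after the second, "ojxtiidg".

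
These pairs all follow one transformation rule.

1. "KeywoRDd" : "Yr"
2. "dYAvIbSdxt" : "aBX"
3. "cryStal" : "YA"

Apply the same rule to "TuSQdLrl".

sl

What's happening: flip the case of every letter, then keep one character in every 3, starting at position 3 (positions 3rd, 6th, 9th, ...).
"TuSQdLrl" → "tUsqDlRL" → "sl".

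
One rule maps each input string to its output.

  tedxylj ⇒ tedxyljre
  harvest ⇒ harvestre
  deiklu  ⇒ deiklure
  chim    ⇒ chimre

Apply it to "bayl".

Rule — append "re".
Applying that to "bayl" gives "baylre".

baylre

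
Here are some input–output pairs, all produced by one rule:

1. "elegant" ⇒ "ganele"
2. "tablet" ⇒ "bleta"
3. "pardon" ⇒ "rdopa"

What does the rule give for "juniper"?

ipejun

Looking at the pairs, the operation is to delete the last character, then move the last 3 characters to the front (rotate right by 3).
For "juniper", step one produces "junipe"; step two turns that into "ipejun".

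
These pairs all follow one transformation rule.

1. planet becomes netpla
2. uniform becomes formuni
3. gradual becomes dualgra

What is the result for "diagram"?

gramdia

Each output is the input with this applied: move the first 3 characters to the end (rotate left by 3).
On "diagram" that produces "gramdia".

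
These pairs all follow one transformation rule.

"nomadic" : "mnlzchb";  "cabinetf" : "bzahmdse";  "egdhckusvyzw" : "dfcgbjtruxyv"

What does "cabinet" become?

What's happening: shift every letter 1 place backward in the alphabet (wrapping around).
Doing the same to "cabinet": "bzahmds".

bzahmds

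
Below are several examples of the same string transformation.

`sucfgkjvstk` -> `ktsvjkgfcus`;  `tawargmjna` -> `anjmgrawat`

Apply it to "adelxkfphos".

In each case the input is transformed by: reverse the string.
Applying that to "adelxkfphos" gives "sohpfkxleda".

sohpfkxleda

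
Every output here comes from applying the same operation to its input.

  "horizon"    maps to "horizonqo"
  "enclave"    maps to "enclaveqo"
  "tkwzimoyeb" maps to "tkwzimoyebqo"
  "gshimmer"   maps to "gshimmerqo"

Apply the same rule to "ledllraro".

Rule — append "qo".
On "ledllraro" that produces "ledllraroqo".

ledllraroqo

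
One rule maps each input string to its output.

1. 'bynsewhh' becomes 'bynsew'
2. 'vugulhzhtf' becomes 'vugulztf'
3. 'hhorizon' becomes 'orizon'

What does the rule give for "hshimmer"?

simmer

What's happening: remove every "h".
For "hshimmer" the result is "simmer".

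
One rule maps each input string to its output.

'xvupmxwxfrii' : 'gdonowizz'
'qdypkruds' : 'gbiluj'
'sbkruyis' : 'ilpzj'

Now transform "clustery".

Each output is the input with this applied: delete the first 3 characters, then shift every letter 9 places backward in the alphabet (wrapping around).
"clustery" → "stery" → "jkvip".

jkvip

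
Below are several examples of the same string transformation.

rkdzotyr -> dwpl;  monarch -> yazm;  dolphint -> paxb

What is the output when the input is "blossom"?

Each output is the input with this applied: shift every letter 12 places forward in the alphabet (wrapping around), then keep only the first 4 characters.
"blossom" → "nxaeeay" → "nxae".

nxae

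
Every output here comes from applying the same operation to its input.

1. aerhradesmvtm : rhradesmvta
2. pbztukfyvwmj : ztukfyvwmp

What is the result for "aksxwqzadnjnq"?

Rule — swap the first and last characters, then delete the first 2 characters.
Applying both steps to "aksxwqzadnjnq": "qksxwqzadnjna", then "sxwqzadnjna".

sxwqzadnjna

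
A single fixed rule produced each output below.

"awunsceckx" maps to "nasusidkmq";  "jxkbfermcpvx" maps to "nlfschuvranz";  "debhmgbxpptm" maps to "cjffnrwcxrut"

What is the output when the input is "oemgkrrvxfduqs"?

igktvnlhhawcue

In each case the input is transformed by: shift every letter 10 places backward in the alphabet (wrapping around), then reverse the string.
On "oemgkrrvxfduqs": the first step gives "eucwahhlnvtkgi", and the second then gives "igktvnlhhawcue".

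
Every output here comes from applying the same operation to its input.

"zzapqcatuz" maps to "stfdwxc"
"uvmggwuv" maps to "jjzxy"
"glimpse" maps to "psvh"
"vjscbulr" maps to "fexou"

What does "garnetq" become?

qhwt

Each output is the input with this applied: delete the first 3 characters, then shift every letter 3 places forward in the alphabet (wrapping around).
"garnetq" → "netq" → "qhwt".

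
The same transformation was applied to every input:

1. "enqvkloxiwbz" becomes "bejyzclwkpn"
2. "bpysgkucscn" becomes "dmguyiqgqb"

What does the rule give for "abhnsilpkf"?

The rule is to delete the first character, then shift every letter 12 places backward in the alphabet (wrapping around).
On "abhnsilpkf": the first step gives "bhnsilpkf", and the second then gives "pvbgwzdyt".

pvbgwzdyt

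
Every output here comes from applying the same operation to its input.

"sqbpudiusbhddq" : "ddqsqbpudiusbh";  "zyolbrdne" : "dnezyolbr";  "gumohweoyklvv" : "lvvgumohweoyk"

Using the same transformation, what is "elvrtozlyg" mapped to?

The pattern: move the last 3 characters to the front (rotate right by 3).
"elvrtozlyg" → "lygelvrtoz".

lygelvrtoz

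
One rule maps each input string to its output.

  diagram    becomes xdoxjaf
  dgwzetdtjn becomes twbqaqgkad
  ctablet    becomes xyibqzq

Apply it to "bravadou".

xsxalryo

The rule is to move the first 2 characters to the end (rotate left by 2), then shift every letter 3 places backward in the alphabet (wrapping around).
For "bravadou", step one produces "avadoubr"; step two turns that into "xsxalryo".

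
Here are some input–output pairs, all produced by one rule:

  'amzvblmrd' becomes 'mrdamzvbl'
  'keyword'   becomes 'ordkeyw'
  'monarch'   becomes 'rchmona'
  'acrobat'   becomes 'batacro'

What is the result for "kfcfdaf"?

dafkfcf

The pattern: move the last 3 characters to the front (rotate right by 3).
Doing the same to "kfcfdaf": "dafkfcf".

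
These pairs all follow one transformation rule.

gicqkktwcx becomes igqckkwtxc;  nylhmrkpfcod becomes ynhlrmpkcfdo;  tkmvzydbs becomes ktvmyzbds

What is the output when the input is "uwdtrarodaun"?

Each output is the input with this applied: swap each adjacent pair of characters (1↔2, 3↔4, ...).
"uwdtrarodaun" → "wutdaroradnu".

wutdaroradnu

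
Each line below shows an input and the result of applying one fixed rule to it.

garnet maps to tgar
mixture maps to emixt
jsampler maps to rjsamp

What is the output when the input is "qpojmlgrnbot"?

Looking at the pairs, the operation is to move the last 3 characters to the front (rotate right by 3), then delete the first 2 characters.
Starting from "qpojmlgrnbot": after the first operation, "botqpojmlgrn"; after the second, "tqpojmlgrn".

tqpojmlgrn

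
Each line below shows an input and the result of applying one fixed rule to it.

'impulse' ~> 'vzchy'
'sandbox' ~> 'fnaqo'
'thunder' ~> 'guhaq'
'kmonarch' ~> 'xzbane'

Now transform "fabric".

Each output is the input with this applied: delete the last 2 characters, then shift every letter 13 places forward in the alphabet (wrapping around) — i.e. ROT13.
For "fabric" the result is "snoe".

snoe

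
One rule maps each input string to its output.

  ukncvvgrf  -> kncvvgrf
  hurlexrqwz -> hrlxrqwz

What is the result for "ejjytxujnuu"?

Each output is the input with this applied: remove every vowel.
Doing the same to "ejjytxujnuu": "jjytxjn".

jjytxjn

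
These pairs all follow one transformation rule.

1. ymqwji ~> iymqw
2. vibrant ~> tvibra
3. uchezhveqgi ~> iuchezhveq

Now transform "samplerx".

Looking at the pairs, the operation is to move the last 2 characters to the front (rotate right by 2), then delete the first character.
Applying both steps to "samplerx": "rxsample", then "xsample".
(Check on "ymqwji": → "jiymqw" → "iymqw" ✓)

xsample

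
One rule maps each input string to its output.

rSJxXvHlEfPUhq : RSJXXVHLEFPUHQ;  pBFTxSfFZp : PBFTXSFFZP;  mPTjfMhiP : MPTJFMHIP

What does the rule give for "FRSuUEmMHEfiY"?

FRSUUEMMHEFIY

The transformation: convert every letter to uppercase.
Applying that to "FRSuUEmMHEfiY" gives "FRSUUEMMHEFIY".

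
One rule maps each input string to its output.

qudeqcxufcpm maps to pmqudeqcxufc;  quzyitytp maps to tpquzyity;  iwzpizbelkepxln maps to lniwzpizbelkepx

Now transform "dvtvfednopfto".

todvtvfednopf

Looking at the pairs, the operation is to move the last 2 characters to the front (rotate right by 2).
Doing the same to "dvtvfednopfto": "todvtvfednopf".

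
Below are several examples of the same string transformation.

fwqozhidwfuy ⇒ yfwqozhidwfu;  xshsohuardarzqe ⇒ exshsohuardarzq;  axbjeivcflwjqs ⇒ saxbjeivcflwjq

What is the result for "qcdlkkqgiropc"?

The pattern: move the last character to the front.
"qcdlkkqgiropc" → "cqcdlkkqgirop".

cqcdlkkqgirop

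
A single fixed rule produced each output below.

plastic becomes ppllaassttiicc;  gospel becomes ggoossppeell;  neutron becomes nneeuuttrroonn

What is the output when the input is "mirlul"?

mmiirrlluull

Rule — double every character.
"mirlul" → "mmiirrlluull".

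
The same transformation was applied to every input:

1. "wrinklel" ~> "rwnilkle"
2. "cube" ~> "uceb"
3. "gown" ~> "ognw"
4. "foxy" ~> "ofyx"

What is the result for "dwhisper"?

Looking at the pairs, the operation is to swap each adjacent pair of characters (1↔2, 3↔4, ...).
Applying that to "dwhisper" gives "wdihpsre".

wdihpsre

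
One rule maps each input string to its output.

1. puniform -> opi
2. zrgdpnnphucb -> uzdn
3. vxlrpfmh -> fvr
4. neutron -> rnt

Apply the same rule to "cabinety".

eci

Rule — move the last 3 characters to the front (rotate right by 3), then keep one character in every 3, starting at position 1 (positions 1st, 4th, 7th, ...).
Applying both steps to "cabinety": "etycabin", then "eci".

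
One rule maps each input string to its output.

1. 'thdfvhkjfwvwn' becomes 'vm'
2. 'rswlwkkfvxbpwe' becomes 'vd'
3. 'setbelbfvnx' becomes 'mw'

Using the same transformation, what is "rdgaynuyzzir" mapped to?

hq

In each case the input is transformed by: shift every letter 1 place backward in the alphabet (wrapping around), then keep only the last 2 characters.
Applying both steps to "rdgaynuyzzir": "qcfzxmtxyyhq", then "hq".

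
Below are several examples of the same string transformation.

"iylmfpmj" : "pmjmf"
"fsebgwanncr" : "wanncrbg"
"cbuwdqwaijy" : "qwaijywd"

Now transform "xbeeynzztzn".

In each case the input is transformed by: delete the first 3 characters, then move the first 2 characters to the end (rotate left by 2).
For "xbeeynzztzn" the result is "nzztzney".

nzztzney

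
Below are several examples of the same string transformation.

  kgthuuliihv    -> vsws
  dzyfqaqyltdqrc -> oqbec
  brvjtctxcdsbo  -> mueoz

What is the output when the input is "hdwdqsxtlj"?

In each case the input is transformed by: keep one character in every 3, starting at position 1 (positions 1st, 4th, 7th, ...), then shift every letter 11 places forward in the alphabet (wrapping around).
"hdwdqsxtlj" → "soiu".

soiu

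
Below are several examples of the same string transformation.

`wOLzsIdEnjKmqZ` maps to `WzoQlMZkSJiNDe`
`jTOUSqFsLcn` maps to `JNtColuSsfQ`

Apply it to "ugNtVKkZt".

UTGznKTkv

Each output is the input with this applied: flip the case of every letter, then take characters alternately from the front and the back (1st, last, 2nd, 2nd-last, ...).
Working it through for "ugNtVKkZt": intermediate "UGnTvkKzT", final "UTGznKTkv".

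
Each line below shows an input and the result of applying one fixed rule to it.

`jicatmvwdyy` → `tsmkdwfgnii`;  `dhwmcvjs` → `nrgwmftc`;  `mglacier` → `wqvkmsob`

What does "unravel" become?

Looking at the pairs, the operation is to shift every letter 10 places forward in the alphabet (wrapping around).
So "unravel" becomes "exbkfov".

exbkfov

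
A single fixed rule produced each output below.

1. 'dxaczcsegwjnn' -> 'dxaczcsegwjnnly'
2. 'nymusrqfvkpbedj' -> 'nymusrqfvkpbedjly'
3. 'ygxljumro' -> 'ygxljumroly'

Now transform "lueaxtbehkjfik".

Rule — append "ly".
"lueaxtbehkjfik" → "lueaxtbehkjfikly".

lueaxtbehkjfikly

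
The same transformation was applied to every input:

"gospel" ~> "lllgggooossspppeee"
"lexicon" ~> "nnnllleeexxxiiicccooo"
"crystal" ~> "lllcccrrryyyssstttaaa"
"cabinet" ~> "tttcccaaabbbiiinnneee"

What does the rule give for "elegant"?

ttteeellleeegggaaannn

The pattern: repeat every character 3 times, then move the last 3 characters to the front (rotate right by 3).
So "elegant" becomes "ttteeellleeegggaaannn".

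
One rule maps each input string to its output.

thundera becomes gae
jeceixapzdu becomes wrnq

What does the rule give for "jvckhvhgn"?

wxu

The transformation: shift every letter 13 places forward in the alphabet (wrapping around) — i.e. ROT13, then keep one character in every 3, starting at position 1 (positions 1st, 4th, 7th, ...).
Doing the same to "jvckhvhgn": "wxu".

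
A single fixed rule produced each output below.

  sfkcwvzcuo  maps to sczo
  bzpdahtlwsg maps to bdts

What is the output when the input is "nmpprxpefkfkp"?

nppkp

Looking at the pairs, the operation is to keep one character in every 3, starting at position 1 (positions 1st, 4th, 7th, ...).
So "nmpprxpefkfkp" becomes "nppkp".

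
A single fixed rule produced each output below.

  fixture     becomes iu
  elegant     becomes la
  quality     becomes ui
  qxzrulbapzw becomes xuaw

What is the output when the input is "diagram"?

ir

Rule — keep one character in every 3, starting at position 2 (positions 2nd, 5th, 8th, ...).
Doing the same to "diagram": "ir".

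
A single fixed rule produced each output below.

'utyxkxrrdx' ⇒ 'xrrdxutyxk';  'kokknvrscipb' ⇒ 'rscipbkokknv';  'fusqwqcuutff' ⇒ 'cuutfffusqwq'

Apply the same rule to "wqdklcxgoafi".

What's happening: swap the front and back halves of the string.
Doing the same to "wqdklcxgoafi": "xgoafiwqdklc".

xgoafiwqdklc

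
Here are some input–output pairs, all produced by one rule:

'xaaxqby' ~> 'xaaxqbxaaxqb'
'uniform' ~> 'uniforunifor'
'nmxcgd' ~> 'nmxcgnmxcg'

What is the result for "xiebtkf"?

xiebtkxiebtk

Rule — delete the last character, then write the whole string twice.
"xiebtkf" → "xiebtk" → "xiebtkxiebtk".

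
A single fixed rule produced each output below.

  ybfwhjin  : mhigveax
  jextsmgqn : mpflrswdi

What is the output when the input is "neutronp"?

What's happening: shift every letter 1 place backward in the alphabet (wrapping around), then reverse the string.
"neutronp" → "mdtsqnmo" → "omnqstdm".

omnqstdm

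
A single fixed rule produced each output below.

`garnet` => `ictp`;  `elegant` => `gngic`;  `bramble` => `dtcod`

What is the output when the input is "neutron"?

pgwvt

Each output is the input with this applied: shift every letter 2 places forward in the alphabet (wrapping around), then delete the last 2 characters.
On "neutron": the first step gives "pgwvtqp", and the second then gives "pgwvt".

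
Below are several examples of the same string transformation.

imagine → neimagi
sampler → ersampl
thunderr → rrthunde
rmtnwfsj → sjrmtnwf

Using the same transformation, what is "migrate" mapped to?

The pattern: move the last 2 characters to the front (rotate right by 2).
On "migrate" that produces "temigra".

temigra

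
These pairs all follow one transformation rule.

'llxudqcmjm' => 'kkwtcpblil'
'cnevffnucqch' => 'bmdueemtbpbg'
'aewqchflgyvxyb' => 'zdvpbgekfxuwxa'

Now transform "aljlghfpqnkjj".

zkikfgeopmjii

Rule — shift every letter 1 place backward in the alphabet (wrapping around).
So "aljlghfpqnkjj" becomes "zkikfgeopmjii".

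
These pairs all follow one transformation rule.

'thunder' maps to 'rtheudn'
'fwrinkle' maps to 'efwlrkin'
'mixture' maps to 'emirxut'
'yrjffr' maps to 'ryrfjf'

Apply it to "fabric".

cfaibr

The pattern: swap the first and last characters, then take characters alternately from the front and the back (1st, last, 2nd, 2nd-last, ...).
"fabric" → "cabrif" → "cfaibr".
(Check on "mixture": → "eixturm" → "emirxut" ✓)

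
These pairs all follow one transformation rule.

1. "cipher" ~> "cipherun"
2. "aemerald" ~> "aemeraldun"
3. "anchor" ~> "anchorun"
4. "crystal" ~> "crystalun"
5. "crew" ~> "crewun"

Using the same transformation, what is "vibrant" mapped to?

Rule — append "un".
So "vibrant" becomes "vibrantun".

vibrantun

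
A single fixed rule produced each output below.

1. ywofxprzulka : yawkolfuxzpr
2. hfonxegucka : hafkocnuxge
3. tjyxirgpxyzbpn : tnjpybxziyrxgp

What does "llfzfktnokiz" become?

lzlifkzofnkt

Each output is the input with this applied: take characters alternately from the front and the back (1st, last, 2nd, 2nd-last, ...).
Applying that to "llfzfktnokiz" gives "lzlifkzofnkt".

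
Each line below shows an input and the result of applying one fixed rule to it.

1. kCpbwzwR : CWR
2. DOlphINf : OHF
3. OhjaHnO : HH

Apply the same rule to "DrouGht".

The pattern: keep one character in every 3, starting at position 2 (positions 2nd, 5th, 8th, ...), then convert every letter to uppercase.
"DrouGht" → "rG" → "RG".

RG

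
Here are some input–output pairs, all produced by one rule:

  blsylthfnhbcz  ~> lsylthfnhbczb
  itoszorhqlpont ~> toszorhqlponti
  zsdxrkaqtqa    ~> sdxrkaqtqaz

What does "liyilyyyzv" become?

In each case the input is transformed by: move the first character to the end.
So "liyilyyyzv" becomes "iyilyyyzvl".

iyilyyyzvl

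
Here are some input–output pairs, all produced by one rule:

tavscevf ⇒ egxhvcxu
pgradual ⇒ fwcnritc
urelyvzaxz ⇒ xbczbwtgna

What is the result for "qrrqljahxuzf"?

The transformation: shift every letter 2 places forward in the alphabet (wrapping around), then swap the front and back halves of the string.
Working it through for "qrrqljahxuzf": intermediate "sttsnlcjzwbh", final "cjzwbhsttsnl".

cjzwbhsttsnl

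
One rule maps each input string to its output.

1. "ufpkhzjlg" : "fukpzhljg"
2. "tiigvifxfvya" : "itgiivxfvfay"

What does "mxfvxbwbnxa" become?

xmvfbxbwxna

Rule — swap each adjacent pair of characters (1↔2, 3↔4, ...).
Doing the same to "mxfvxbwbnxa": "xmvfbxbwxna".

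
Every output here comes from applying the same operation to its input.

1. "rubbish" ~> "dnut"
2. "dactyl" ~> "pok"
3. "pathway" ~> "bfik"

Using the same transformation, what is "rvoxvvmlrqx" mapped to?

What's happening: shift every letter 12 places forward in the alphabet (wrapping around), then keep every other character starting from the first (positions 1st, 3rd, 5th, ...).
Applying both steps to "rvoxvvmlrqx": "dhajhhyxdcj", then "dahydj".

dahydj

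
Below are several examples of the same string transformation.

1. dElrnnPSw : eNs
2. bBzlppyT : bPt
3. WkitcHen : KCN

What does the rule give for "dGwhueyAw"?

gUa

The rule is to flip the case of every letter, then keep one character in every 3, starting at position 2 (positions 2nd, 5th, 8th, ...).
Applying both steps to "dGwhueyAw": "DgWHUEYaW", then "gUa".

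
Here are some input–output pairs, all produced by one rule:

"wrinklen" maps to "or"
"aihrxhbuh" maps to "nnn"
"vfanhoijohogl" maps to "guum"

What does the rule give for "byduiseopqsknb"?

jyvq

What's happening: keep one character in every 3, starting at position 3 (positions 3rd, 6th, 9th, ...), then shift every letter 6 places forward in the alphabet (wrapping around).
For "byduiseopqsknb", step one produces "dspk"; step two turns that into "jyvq".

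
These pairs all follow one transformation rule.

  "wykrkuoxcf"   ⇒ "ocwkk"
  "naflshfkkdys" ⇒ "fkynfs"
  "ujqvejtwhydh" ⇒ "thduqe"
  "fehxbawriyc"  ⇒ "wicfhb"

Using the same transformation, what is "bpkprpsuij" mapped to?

sibkr

In each case the input is transformed by: keep every other character starting from the first (positions 1st, 3rd, 5th, ...), then move the first 3 characters to the end (rotate left by 3).
For "bpkprpsuij" the result is "sibkr".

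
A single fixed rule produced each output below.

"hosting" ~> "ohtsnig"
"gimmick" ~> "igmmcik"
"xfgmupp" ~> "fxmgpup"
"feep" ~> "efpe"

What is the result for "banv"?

abvn

What's happening: swap each adjacent pair of characters (1↔2, 3↔4, ...).
So "banv" becomes "abvn".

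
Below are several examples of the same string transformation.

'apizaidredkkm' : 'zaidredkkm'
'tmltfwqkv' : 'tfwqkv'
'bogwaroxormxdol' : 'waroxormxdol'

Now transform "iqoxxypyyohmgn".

Each output is the input with this applied: delete the first 3 characters.
Applying that to "iqoxxypyyohmgn" gives "xxypyyohmgn".

xxypyyohmgn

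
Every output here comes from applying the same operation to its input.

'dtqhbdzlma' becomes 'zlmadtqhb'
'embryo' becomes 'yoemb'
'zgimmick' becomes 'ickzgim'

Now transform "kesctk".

tkkes

Each output is the input with this applied: swap the front and back halves of the string, then delete the first character.
Working it through for "kesctk": intermediate "ctkkes", final "tkkes".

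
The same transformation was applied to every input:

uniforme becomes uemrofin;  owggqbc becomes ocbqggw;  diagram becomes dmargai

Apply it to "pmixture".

Each output is the input with this applied: move the first character to the end, then reverse the string.
Starting from "pmixture": after the first operation, "mixturep"; after the second, "perutxim".

perutxim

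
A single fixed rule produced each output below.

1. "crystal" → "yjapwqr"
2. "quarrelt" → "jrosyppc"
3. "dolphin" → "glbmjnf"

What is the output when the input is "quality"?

rwosyjg

Rule — shift every letter 2 places backward in the alphabet (wrapping around), then move the last 2 characters to the front (rotate right by 2).
"quality" → "rwosyjg".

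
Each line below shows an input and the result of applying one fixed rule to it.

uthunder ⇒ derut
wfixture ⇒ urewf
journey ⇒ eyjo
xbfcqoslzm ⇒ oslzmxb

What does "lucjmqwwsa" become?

qwwsalu

The rule is to move the first 2 characters to the end (rotate left by 2), then delete the first 3 characters.
On "lucjmqwwsa": the first step gives "cjmqwwsalu", and the second then gives "qwwsalu".
(Check on "wfixture": → "ixturewf" → "urewf" ✓)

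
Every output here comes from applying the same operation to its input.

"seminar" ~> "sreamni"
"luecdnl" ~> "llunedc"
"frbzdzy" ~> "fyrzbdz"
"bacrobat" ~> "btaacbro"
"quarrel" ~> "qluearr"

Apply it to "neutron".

Rule — take characters alternately from the front and the back (1st, last, 2nd, 2nd-last, ...).
Doing the same to "neutron": "nneourt".

nneourt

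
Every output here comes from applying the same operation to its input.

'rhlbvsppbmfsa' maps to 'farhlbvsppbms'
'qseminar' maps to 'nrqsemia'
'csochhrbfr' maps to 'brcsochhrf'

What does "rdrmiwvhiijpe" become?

jerdrmiwvhiip

The transformation: move the last 2 characters to the front (rotate right by 2), then swap the first and last characters.
So "rdrmiwvhiijpe" becomes "jerdrmiwvhiip".
(Check on "qseminar": → "arqsemin" → "nrqsemia" ✓)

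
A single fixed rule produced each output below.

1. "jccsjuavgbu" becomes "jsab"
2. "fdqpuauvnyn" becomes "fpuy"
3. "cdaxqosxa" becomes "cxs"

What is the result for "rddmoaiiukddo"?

rmiko

Each output is the input with this applied: keep one character in every 3, starting at position 1 (positions 1st, 4th, 7th, ...).
For "rddmoaiiukddo" the result is "rmiko".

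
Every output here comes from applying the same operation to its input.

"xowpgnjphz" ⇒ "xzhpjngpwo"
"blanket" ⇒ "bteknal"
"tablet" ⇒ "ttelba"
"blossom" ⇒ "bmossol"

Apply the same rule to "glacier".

The transformation: move the first character to the end, then reverse the string.
Applying both steps to "glacier": "lacierg", then "greical".
(Check on "xowpgnjphz": → "owpgnjphzx" → "xzhpjngpwo" ✓)

greical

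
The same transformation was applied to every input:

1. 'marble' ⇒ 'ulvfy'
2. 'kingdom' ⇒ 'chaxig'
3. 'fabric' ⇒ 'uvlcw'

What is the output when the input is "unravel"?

hlupyf

Each output is the input with this applied: delete the first character, then shift every letter 6 places backward in the alphabet (wrapping around).
"unravel" → "nravel" → "hlupyf".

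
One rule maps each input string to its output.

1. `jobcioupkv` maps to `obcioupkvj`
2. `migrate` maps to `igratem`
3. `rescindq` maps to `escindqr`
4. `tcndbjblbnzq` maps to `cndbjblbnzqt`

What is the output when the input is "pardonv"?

The transformation: move the first character to the end.
On "pardonv" that produces "ardonvp".

ardonvp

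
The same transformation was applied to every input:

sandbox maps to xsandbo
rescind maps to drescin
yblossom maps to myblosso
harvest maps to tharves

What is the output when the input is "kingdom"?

Each output is the input with this applied: move the last character to the front.
Applying that to "kingdom" gives "mkingdo".

mkingdo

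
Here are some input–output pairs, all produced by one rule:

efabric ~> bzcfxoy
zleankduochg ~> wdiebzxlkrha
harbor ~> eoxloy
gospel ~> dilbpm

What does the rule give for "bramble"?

yboixyj

The rule is to shift every letter 3 places backward in the alphabet (wrapping around), then take characters alternately from the front and the back (1st, last, 2nd, 2nd-last, ...).
Starting from "bramble": after the first operation, "yoxjyib"; after the second, "yboixyj".
(Check on "zleankduochg": → "wibxkharlzed" → "wdiebzxlkrha" ✓)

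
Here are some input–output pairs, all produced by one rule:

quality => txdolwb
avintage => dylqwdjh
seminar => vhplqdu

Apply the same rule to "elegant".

hohjdqw

Looking at the pairs, the operation is to shift every letter 3 places forward in the alphabet (wrapping around).
"elegant" → "hohjdqw".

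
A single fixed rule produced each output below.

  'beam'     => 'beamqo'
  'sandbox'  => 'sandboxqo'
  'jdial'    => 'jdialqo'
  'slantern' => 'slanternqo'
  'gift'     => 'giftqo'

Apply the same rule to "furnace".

furnaceqo

Rule — append "qo".
Doing the same to "furnace": "furnaceqo".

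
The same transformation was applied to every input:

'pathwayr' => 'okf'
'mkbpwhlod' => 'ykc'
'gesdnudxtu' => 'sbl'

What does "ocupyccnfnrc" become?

qmbf

In each case the input is transformed by: keep one character in every 3, starting at position 2 (positions 2nd, 5th, 8th, ...), then shift every letter 12 places backward in the alphabet (wrapping around).
Doing the same to "ocupyccnfnrc": "qmbf".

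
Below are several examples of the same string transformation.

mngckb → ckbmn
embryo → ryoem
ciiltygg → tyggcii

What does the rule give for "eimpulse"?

ulseeim

Rule — swap the front and back halves of the string, then delete the last character.
Applying both steps to "eimpulse": "ulseeimp", then "ulseeim".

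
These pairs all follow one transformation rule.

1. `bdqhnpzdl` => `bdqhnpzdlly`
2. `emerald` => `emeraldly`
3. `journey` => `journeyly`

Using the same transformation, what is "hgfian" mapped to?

Rule — append "ly".
Applying that to "hgfian" gives "hgfianly".

hgfianly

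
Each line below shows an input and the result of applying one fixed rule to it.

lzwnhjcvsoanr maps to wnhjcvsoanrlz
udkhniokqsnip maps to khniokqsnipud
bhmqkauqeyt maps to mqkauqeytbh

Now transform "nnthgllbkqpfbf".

The pattern: move the first 2 characters to the end (rotate left by 2).
Doing the same to "nnthgllbkqpfbf": "thgllbkqpfbfnn".

thgllbkqpfbfnn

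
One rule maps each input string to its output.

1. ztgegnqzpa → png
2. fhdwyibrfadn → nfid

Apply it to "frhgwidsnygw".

In each case the input is transformed by: keep one character in every 3, starting at position 3 (positions 3rd, 6th, 9th, ...), then reverse the string.
"frhgwidsnygw" → "hinw" → "wnih".

wnih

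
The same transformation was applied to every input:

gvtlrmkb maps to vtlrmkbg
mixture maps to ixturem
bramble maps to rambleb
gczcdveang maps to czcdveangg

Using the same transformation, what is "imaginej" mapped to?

What's happening: move the first character to the end.
Applying that to "imaginej" gives "magineji".

magineji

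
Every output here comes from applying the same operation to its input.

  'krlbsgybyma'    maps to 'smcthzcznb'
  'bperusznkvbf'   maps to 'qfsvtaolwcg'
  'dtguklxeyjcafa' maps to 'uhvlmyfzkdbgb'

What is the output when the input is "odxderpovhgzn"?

The transformation: shift every letter 1 place forward in the alphabet (wrapping around), then delete the first character.
For "odxderpovhgzn", step one produces "peyefsqpwihao"; step two turns that into "eyefsqpwihao".

eyefsqpwihao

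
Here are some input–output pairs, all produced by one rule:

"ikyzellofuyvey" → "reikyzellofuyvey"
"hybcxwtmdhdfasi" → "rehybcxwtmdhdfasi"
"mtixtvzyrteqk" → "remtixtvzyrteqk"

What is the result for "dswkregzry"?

The transformation: prepend "re".
For "dswkregzry" the result is "redswkregzry".

redswkregzry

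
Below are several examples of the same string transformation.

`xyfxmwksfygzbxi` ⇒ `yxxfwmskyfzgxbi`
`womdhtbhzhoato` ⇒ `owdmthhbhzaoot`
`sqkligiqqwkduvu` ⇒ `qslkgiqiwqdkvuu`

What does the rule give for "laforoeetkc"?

aloforeektc

The transformation: swap each adjacent pair of characters (1↔2, 3↔4, ...).
Applying that to "laforoeetkc" gives "aloforeektc".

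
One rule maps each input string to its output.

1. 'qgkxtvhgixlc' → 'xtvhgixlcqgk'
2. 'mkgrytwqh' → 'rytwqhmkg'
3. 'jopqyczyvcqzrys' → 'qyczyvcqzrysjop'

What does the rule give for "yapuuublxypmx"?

In each case the input is transformed by: move the first 3 characters to the end (rotate left by 3).
For "yapuuublxypmx" the result is "uuublxypmxyap".

uuublxypmxyap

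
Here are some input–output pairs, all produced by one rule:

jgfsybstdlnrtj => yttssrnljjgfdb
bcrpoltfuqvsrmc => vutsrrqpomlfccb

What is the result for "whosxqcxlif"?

xxwsqolihfc

In each case the input is transformed by: sort the characters into reverse alphabetical order.
Applying that to "whosxqcxlif" gives "xxwsqolihfc".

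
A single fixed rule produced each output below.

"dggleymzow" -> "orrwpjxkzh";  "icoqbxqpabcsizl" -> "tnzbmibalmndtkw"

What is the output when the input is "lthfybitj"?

In each case the input is transformed by: shift every letter 11 places forward in the alphabet (wrapping around).
On "lthfybitj" that produces "wesqjmteu".

wesqjmteu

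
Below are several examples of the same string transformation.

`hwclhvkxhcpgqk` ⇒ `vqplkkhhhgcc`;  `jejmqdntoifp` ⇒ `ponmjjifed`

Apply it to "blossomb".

The rule is to sort the characters into reverse alphabetical order, then delete the first 2 characters.
Working it through for "blossomb": intermediate "ssoomlbb", final "oomlbb".

oomlbb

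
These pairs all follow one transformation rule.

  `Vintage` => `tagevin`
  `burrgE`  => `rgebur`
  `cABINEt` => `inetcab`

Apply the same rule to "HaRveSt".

The rule is to move the first 3 characters to the end (rotate left by 3), then convert every letter to lowercase.
Starting from "HaRveSt": after the first operation, "veStHaR"; after the second, "vesthar".
(Check on "burrgE": → "rgEbur" → "rgebur" ✓)

vesthar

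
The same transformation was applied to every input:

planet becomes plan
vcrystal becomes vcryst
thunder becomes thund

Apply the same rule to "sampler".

Looking at the pairs, the operation is to delete the last 2 characters.
Doing the same to "sampler": "sampl".

sampl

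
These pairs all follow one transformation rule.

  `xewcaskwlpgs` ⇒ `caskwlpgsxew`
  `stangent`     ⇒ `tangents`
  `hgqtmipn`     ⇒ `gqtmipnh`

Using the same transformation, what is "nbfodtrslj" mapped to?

The rule is to swap the front and back halves of the string, then move the last 3 characters to the front (rotate right by 3).
"nbfodtrslj" → "trsljnbfod" → "fodtrsljnb".

fodtrsljnb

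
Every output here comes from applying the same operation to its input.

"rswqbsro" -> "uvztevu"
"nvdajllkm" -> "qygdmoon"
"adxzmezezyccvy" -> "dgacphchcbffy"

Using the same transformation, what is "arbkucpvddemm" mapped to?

The pattern: delete the last character, then shift every letter 3 places forward in the alphabet (wrapping around).
Doing the same to "arbkucpvddemm": "duenxfsygghp".

duenxfsygghp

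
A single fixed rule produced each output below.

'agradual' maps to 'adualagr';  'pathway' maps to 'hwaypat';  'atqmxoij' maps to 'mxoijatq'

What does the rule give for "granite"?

Looking at the pairs, the operation is to move the first 3 characters to the end (rotate left by 3).
Applying that to "granite" gives "nitegra".

nitegra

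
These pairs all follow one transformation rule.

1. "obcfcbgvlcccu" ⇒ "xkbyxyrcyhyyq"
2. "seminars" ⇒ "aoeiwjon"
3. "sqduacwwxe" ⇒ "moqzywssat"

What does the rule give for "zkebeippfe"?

What's happening: shift every letter 4 places backward in the alphabet (wrapping around), then swap each adjacent pair of characters (1↔2, 3↔4, ...).
Starting from "zkebeippfe": after the first operation, "vgaxaellba"; after the second, "gvxaeallab".
(Check on "sqduacwwxe": → "omzqwyssta" → "moqzywssat" ✓)

gvxaeallab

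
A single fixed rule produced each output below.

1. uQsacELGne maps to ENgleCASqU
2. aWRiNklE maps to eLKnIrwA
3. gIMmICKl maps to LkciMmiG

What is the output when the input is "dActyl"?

LYTCaD

The rule is to flip the case of every letter, then reverse the string.
Working it through for "dActyl": intermediate "DaCTYL", final "LYTCaD".
(Check on "uQsacELGne": → "UqSACelgNE" → "ENgleCASqU" ✓)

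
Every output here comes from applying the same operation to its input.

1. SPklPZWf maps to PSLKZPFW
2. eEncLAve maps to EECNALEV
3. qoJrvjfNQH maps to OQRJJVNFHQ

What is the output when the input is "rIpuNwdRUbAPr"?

In each case the input is transformed by: swap each adjacent pair of characters (1↔2, 3↔4, ...), then convert every letter to uppercase.
"rIpuNwdRUbAPr" → "IRUPWNRDBUPAR".

IRUPWNRDBUPAR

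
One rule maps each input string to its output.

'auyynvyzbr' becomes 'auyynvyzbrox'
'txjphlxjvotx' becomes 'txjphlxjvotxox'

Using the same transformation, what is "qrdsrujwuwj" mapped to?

What's happening: append "ox".
Doing the same to "qrdsrujwuwj": "qrdsrujwuwjox".

qrdsrujwuwjox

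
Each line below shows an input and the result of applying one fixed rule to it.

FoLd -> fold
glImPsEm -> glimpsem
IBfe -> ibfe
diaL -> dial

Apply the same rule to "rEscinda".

rescinda

What's happening: convert every letter to lowercase.
So "rEscinda" becomes "rescinda".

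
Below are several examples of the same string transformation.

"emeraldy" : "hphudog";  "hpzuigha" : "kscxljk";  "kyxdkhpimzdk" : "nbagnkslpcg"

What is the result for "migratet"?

What's happening: shift every letter 3 places forward in the alphabet (wrapping around), then delete the last character.
So "migratet" becomes "pljudwh".

pljudwh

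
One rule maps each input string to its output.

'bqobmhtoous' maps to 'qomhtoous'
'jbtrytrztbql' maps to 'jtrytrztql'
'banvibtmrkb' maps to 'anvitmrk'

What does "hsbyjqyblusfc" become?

The pattern: remove every "b".
Doing the same to "hsbyjqyblusfc": "hsyjqylusfc".

hsyjqylusfc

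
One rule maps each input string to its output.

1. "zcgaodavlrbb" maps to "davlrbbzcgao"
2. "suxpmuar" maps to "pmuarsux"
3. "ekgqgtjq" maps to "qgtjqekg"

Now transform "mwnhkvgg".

hkvggmwn

Each output is the input with this applied: swap the front and back halves of the string, then move the last character to the front.
Working it through for "mwnhkvgg": intermediate "kvggmwnh", final "hkvggmwn".
(Check on "zcgaodavlrbb": → "avlrbbzcgaod" → "davlrbbzcgao" ✓)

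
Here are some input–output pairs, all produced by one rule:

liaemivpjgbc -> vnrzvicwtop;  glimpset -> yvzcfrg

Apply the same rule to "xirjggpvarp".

Rule — delete the first character, then shift every letter 13 places forward in the alphabet (wrapping around) — i.e. ROT13.
For "xirjggpvarp" the result is "vewttcinec".

vewttcinec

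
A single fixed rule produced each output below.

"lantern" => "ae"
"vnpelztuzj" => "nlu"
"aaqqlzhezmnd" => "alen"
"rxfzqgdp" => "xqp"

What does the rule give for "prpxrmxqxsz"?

rrqz

What's happening: keep one character in every 3, starting at position 2 (positions 2nd, 5th, 8th, ...).
On "prpxrmxqxsz" that produces "rrqz".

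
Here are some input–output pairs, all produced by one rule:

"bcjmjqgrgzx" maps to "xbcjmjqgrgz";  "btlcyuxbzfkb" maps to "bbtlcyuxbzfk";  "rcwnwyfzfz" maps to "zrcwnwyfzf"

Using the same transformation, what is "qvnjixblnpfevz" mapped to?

Each output is the input with this applied: move the last character to the front.
Applying that to "qvnjixblnpfevz" gives "zqvnjixblnpfev".

zqvnjixblnpfev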